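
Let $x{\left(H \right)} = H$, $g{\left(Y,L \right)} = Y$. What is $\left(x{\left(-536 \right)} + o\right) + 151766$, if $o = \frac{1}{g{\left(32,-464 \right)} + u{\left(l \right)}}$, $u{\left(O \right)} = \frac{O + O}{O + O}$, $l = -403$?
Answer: $\frac{4990591}{33} \approx 1.5123 \cdot 10^{5}$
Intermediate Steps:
$u{\left(O \right)} = 1$ ($u{\left(O \right)} = \frac{2 O}{2 O} = 2 O \frac{1}{2 O} = 1$)
$o = \frac{1}{33}$ ($o = \frac{1}{32 + 1} = \frac{1}{33} \approx 0.030303$)
$\left(x{\left(-536 \right)} + o\right) + 151766 = \left(-536 + \frac{1}{33}\right) + 151766 = - \frac{17687}{33} + 151766 = \frac{4990591}{33}$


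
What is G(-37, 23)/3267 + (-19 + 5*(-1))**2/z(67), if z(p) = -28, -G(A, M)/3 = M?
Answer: -156977/7623 ≈ -20.593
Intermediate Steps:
G(A, M) = -3*M
G(-37, 23)/3267 + (-19 + 5*(-1))**2/z(67) = -3*23/3267 + (-19 + 5*(-1))**2/(-28) = -69*1/3267 + (-19 - 5)**2*(-1/28) = -23/1089 + (-24)**2*(-1/28) = -23/1089 + 576*(-1/28) = -23/1089 - 144/7 = -156977/7623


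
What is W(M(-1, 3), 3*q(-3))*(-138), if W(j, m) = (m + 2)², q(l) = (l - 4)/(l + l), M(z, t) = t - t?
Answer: -8349/2 ≈ -4174.5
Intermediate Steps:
M(z, t) = 0
q(l) = (-4 + l)/(2*l) (q(l) = (-4 + l)/((2*l)) = (-4 + l)*(1/(2*l)) = (-4 + l)/(2*l))
W(j, m) = (2 + m)²
W(M(-1, 3), 3*q(-3))*(-138) = (2 + 3*((½)*(-4 - 3)/(-3)))²*(-138) = (2 + 3*((½)*(-⅓)*(-7)))²*(-138) = (2 + 3*(7/6))²*(-138) = (2 + 7/2)²*(-138) = (11/2)²*(-138) = (121/4)*(-138) = -8349/2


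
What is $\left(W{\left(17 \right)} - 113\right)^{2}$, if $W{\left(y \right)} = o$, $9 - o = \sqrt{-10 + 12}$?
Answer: $\left(104 + \sqrt{2}\right)^{2} \approx 11112.0$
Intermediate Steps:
$o = 9 - \sqrt{2}$ ($o = 9 - \sqrt{-10 + 12} = 9 - \sqrt{2} \approx 7.5858$)
$W{\left(y \right)} = 9 - \sqrt{2}$
$\left(W{\left(17 \right)} - 113\right)^{2} = \left(\left(9 - \sqrt{2}\right) - 113\right)^{2} = \left(-104 - \sqrt{2}\right)^{2}$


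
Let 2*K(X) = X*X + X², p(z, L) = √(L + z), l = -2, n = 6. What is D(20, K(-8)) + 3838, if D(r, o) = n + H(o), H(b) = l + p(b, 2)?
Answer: 3842 + √66 ≈ 3850.1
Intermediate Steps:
H(b) = -2 + √(2 + b)
K(X) = X² (K(X) = (X*X + X²)/2 = (X² + X²)/2 = (2*X²)/2 = X²)
D(r, o) = 4 + √(2 + o) (D(r, o) = 6 + (-2 + √(2 + o)) = 4 + √(2 + o))
D(20, K(-8)) + 3838 = (4 + √(2 + (-8)²)) + 3838 = (4 + √(2 + 64)) + 3838 = (4 + √66) + 3838 = 3842 + √66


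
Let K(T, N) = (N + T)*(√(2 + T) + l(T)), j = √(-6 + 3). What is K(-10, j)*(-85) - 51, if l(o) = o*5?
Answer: -42551 + 170*√6 + 1700*I*√2 + 4250*I*√3 ≈ -42135.0 + 9765.4*I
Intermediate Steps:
l(o) = 5*o
j = I*√3 (j = √(-3) = I*√3 ≈ 1.732*I)
K(T, N) = (N + T)*(√(2 + T) + 5*T)
K(-10, j)*(-85) - 51 = (5*(-10)² + (I*√3)*√(2 - 10) - 10*√(2 - 10) + 5*(I*√3)*(-10))*(-85) - 51 = (5*100 + (I*√3)*√(-8) - 20*I*√2 - 50*I*√3)*(-85) - 51 = (500 + (I*√3)*(2*I*√2) - 20*I*√2 - 50*I*√3)*(-85) - 51 = (500 - 2*√6 - 20*I*√2 - 50*I*√3)*(-85) - 51 = (500 - 2*√6 - 50*I*√3 - 20*I*√2)*(-85) - 51 = (-42500 + 170*√6 + 1700*I*√2 + 4250*I*√3) - 51 = -42551 + 170*√6 + 1700*I*√2 + 4250*I*√3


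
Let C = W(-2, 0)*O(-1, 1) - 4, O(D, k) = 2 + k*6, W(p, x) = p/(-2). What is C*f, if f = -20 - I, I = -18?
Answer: -8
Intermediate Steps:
W(p, x) = -p/2 (W(p, x) = p*(-½) = -p/2)
O(D, k) = 2 + 6*k
C = 4 (C = (-½*(-2))*(2 + 6*1) - 4 = 1*(2 + 6) - 4 = 1*8 - 4 = 8 - 4 = 4)
f = -2 (f = -20 - 1*(-18) = -20 + 18 = -2)
C*f = 4*(-2) = -8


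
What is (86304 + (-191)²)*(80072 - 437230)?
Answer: -43853645030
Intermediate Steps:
(86304 + (-191)²)*(80072 - 437230) = (86304 + 36481)*(-357158) = 122785*(-357158) = -43853645030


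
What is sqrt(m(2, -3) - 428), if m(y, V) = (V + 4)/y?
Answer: 3*I*sqrt(190)/2 ≈ 20.676*I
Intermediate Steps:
m(y, V) = (4 + V)/y
sqrt(m(2, -3) - 428) = sqrt((4 - 3)/2 - 428) = sqrt((1/2)*1 - 428) = sqrt(1/2 - 428) = sqrt(-855/2) = 3*I*sqrt(190)/2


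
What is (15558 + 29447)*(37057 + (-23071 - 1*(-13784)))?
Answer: 1249788850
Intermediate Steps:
(15558 + 29447)*(37057 + (-23071 - 1*(-13784))) = 45005*(37057 + (-23071 + 13784)) = 45005*(37057 - 9287) = 45005*27770 = 1249788850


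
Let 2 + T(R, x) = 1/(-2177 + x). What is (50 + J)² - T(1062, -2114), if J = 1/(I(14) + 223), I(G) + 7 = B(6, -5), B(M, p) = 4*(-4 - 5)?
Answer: 347926331491/139028400 ≈ 2502.6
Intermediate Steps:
B(M, p) = -36 (B(M, p) = 4*(-9) = -36)
I(G) = -43 (I(G) = -7 - 36 = -43)
J = 1/180 (J = 1/(-43 + 223) = 1/180 ≈ 0.0055556)
T(R, x) = -2 + 1/(-2177 + x)
(50 + J)² - T(1062, -2114) = (50 + 1/180)² - (4355 - 2*(-2114))/(-2177 - 2114) = (9001/180)² - (4355 + 4228)/(-4291) = 81018001/32400 - (-1)*8583/4291 = 81018001/32400 - 1*(-8583/4291) = 81018001/32400 + 8583/4291 = 347926331491/139028400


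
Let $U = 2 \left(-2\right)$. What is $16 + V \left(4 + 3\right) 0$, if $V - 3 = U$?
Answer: $16$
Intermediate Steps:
$U = -4$
$V = -1$ ($V = 3 - 4 = -1$)
$16 + V \left(4 + 3\right) 0 = 16 - \left(4 + 3\right) 0 = 16 - 7 \cdot 0 = 16 - 0 = 16 + 0 = 16$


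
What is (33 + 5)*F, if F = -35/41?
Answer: -1330/41 ≈ -32.439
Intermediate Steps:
F = -35/41 (F = -35*1/41 = -35/41 ≈ -0.85366)
(33 + 5)*F = (33 + 5)*(-35/41) = 38*(-35/41) = -1330/41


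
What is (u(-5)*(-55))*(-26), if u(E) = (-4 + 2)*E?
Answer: 14300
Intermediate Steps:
u(E) = -2*E
(u(-5)*(-55))*(-26) = (-2*(-5)*(-55))*(-26) = (10*(-55))*(-26) = -550*(-26) = 14300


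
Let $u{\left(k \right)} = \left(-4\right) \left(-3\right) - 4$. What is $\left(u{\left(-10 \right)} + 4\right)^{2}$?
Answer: $144$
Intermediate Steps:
$u{\left(k \right)} = 8$ ($u{\left(k \right)} = 12 - 4 = 8$)
$\left(u{\left(-10 \right)} + 4\right)^{2} = \left(8 + 4\right)^{2} = 12^{2} = 144$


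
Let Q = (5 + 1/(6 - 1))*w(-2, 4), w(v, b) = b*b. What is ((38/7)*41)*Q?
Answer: 648128/35 ≈ 18518.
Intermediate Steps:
w(v, b) = b**2
Q = 416/5 (Q = (5 + 1/(6 - 1))*4**2 = (5 + 1/5)*16 = (26/5)*16 = 416/5 ≈ 83.200)
((38/7)*41)*Q = ((38/7)*41)*(416/5) = (1558/7)*(416/5) = 648128/35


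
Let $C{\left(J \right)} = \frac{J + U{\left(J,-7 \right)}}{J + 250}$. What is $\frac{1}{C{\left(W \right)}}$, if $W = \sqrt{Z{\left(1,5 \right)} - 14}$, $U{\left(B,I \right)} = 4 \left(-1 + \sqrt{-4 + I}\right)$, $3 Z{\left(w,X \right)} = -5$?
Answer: $\frac{\sqrt{141} - 750 i}{\sqrt{141} + 12 i + 12 \sqrt{11}} \approx -2.98 - 13.822 i$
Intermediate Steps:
$Z{\left(w,X \right)} = - \frac{5}{3}$ ($Z{\left(w,X \right)} = \frac{1}{3} \left(-5\right) = - \frac{5}{3}$)
$U{\left(B,I \right)} = -4 + 4 \sqrt{-4 + I}$
$W = \frac{i \sqrt{141}}{3}$ ($W = \sqrt{- \frac{5}{3} - 14} = \sqrt{- \frac{47}{3}} = \frac{i \sqrt{141}}{3} \approx 3.9581 i$)
$C{\left(J \right)} = \frac{-4 + J + 4 i \sqrt{11}}{250 + J}$ ($C{\left(J \right)} = \frac{J - \left(4 - 4 \sqrt{-4 - 7}\right)}{J + 250} = \frac{J - \left(4 - 4 \sqrt{-11}\right)}{250 + J} = \frac{J - \left(4 - 4 i \sqrt{11}\right)}{250 + J} = \frac{-4 + J + 4 i \sqrt{11}}{250 + J}$)
$\frac{1}{C{\left(W \right)}} = \frac{1}{\frac{1}{250 + \frac{i \sqrt{141}}{3}} \left(-4 + \frac{i \sqrt{141}}{3} + 4 i \sqrt{11}\right)} = \frac{1}{\frac{1}{250 + \frac{i \sqrt{141}}{3}} \left(-4 + 4 i \sqrt{11} + \frac{i \sqrt{141}}{3}\right)} = \frac{250 + \frac{i \sqrt{141}}{3}}{-4 + 4 i \sqrt{11} + \frac{i \sqrt{141}}{3}}$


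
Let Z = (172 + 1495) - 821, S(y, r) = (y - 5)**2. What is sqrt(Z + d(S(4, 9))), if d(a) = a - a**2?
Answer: 3*sqrt(94) ≈ 29.086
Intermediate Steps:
S(y, r) = (-5 + y)**2
Z = 846 (Z = 1667 - 821 = 846)
sqrt(Z + d(S(4, 9))) = sqrt(846 + (-5 + 4)**2*(1 - (-5 + 4)**2)) = sqrt(846 + (-1)**2*(1 - 1*(-1)**2)) = sqrt(846 + 1*(1 - 1*1)) = sqrt(846 + 1*(1 - 1)) = sqrt(846 + 1*0) = sqrt(846 + 0) = sqrt(846) = 3*sqrt(94)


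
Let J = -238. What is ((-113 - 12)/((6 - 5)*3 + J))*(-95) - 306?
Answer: -16757/47 ≈ -356.53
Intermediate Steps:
((-113 - 12)/((6 - 5)*3 + J))*(-95) - 306 = ((-113 - 12)/((6 - 5)*3 - 238))*(-95) - 306 = -125/(1*3 - 238)*(-95) - 306 = -125/(3 - 238)*(-95) - 306 = -125/(-235)*(-95) - 306 = -125*(-1/235)*(-95) - 306 = (25/47)*(-95) - 306 = -2375/47 - 306 = -16757/47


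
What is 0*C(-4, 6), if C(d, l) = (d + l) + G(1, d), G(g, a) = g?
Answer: 0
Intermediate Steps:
C(d, l) = 1 + d + l (C(d, l) = (d + l) + 1 = 1 + d + l)
0*C(-4, 6) = 0*(1 - 4 + 6) = 0*3 = 0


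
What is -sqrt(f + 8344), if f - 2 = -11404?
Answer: -I*sqrt(3058) ≈ -55.299*I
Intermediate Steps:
f = -11402 (f = 2 - 11404 = -11402)
-sqrt(f + 8344) = -sqrt(-11402 + 8344) = -sqrt(-3058) = -I*sqrt(3058)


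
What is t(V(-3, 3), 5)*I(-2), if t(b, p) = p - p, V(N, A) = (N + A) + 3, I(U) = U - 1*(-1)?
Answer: 0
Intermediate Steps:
I(U) = 1 + U (I(U) = U + 1 = 1 + U)
V(N, A) = 3 + A + N (V(N, A) = (A + N) + 3 = 3 + A + N)
t(b, p) = 0
t(V(-3, 3), 5)*I(-2) = 0*(1 - 2) = 0*(-1) = 0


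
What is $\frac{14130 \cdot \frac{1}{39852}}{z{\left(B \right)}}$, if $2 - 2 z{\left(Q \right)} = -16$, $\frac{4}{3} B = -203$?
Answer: $\frac{785}{19926} \approx 0.039396$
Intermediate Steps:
$B = - \frac{609}{4}$ ($B = \frac{3}{4} \left(-203\right) = - \frac{609}{4} \approx -152.25$)
$z{\left(Q \right)} = 9$ ($z{\left(Q \right)} = 1 - -8 = 1 + 8 = 9$)
$\frac{14130 \cdot \frac{1}{39852}}{z{\left(B \right)}} = \frac{14130 \cdot \frac{1}{39852}}{9} = 14130 \cdot \frac{1}{39852} \cdot \frac{1}{9} = \frac{785}{2214} \cdot \frac{1}{9} = \frac{785}{19926}$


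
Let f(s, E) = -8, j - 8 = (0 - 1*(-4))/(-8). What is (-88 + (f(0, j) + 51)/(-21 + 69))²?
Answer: 17480761/2304 ≈ 7587.1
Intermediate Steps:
j = 15/2 (j = 8 + (0 - 1*(-4))/(-8) = 8 + (0 + 4)*(-⅛) = 8 + 4*(-⅛) = 8 - ½ = 15/2 ≈ 7.5000)
(-88 + (f(0, j) + 51)/(-21 + 69))² = (-88 + (-8 + 51)/(-21 + 69))² = (-88 + 43/48)² = (-4181/48)² = 17480761/2304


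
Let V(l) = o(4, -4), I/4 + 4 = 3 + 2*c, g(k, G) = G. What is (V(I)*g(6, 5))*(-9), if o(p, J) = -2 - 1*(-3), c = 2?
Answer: -45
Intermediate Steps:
I = 12 (I = -16 + 4*(3 + 2*2) = -16 + 4*(3 + 4) = -16 + 4*7 = -16 + 28 = 12)
o(p, J) = 1 (o(p, J) = -2 + 3 = 1)
V(l) = 1
(V(I)*g(6, 5))*(-9) = (1*5)*(-9) = 5*(-9) = -45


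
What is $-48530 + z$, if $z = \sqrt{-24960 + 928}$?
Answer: $-48530 + 4 i \sqrt{1502} \approx -48530.0 + 155.02 i$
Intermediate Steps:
$z = 4 i \sqrt{1502}$ ($z = \sqrt{-24032} = 4 i \sqrt{1502} \approx 155.02 i$)
$-48530 + z = -48530 + 4 i \sqrt{1502}$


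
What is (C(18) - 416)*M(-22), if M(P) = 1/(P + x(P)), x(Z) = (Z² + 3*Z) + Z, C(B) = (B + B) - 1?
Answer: -381/374 ≈ -1.0187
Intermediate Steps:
C(B) = -1 + 2*B (C(B) = 2*B - 1 = -1 + 2*B)
x(Z) = Z² + 4*Z
M(P) = 1/(P + P*(4 + P))
(C(18) - 416)*M(-22) = ((-1 + 2*18) - 416)*(1/((-22)*(5 - 22))) = ((-1 + 36) - 416)*(-1/22/(-17)) = (35 - 416)*(-1/22*(-1/17)) = -381*1/374 = -381/374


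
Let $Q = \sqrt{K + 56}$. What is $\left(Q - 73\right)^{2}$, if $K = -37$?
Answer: $\left(73 - \sqrt{19}\right)^{2} \approx 4711.6$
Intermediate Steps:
$Q = \sqrt{19}$ ($Q = \sqrt{-37 + 56} = \sqrt{19} \approx 4.3589$)
$\left(Q - 73\right)^{2} = \left(\sqrt{19} - 73\right)^{2} = \left(-73 + \sqrt{19}\right)^{2}$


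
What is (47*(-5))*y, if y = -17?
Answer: 3995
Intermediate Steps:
(47*(-5))*y = (47*(-5))*(-17) = -235*(-17) = 3995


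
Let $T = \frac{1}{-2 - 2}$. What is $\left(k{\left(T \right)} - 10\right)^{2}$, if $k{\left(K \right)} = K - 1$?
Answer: $\frac{2025}{16} \approx 126.56$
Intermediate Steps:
$T = - \frac{1}{4}$ ($T = \frac{1}{-4} = - \frac{1}{4} \approx -0.25$)
$k{\left(K \right)} = -1 + K$
$\left(k{\left(T \right)} - 10\right)^{2} = \left(\left(-1 - \frac{1}{4}\right) - 10\right)^{2} = \left(- \frac{5}{4} - 10\right)^{2} = \left(- \frac{45}{4}\right)^{2} = \frac{2025}{16}$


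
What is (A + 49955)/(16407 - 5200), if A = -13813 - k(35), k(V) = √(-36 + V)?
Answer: 36142/11207 - I/11207 ≈ 3.2249 - 8.923e-5*I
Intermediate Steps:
A = -13813 - I (A = -13813 - √(-36 + 35) = -13813 - √(-1) = -13813 - I ≈ -13813.0 - 1.0*I)
(A + 49955)/(16407 - 5200) = ((-13813 - I) + 49955)/(16407 - 5200) = (36142 - I)/11207 = (36142 - I)*(1/11207) = 36142/11207 - I/11207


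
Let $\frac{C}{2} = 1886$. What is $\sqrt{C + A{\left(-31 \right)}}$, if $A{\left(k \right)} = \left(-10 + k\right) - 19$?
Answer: $8 \sqrt{58} \approx 60.926$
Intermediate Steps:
$C = 3772$ ($C = 2 \cdot 1886 = 3772$)
$A{\left(k \right)} = -29 + k$
$\sqrt{C + A{\left(-31 \right)}} = \sqrt{3772 - 60} = \sqrt{3712} = 8 \sqrt{58}$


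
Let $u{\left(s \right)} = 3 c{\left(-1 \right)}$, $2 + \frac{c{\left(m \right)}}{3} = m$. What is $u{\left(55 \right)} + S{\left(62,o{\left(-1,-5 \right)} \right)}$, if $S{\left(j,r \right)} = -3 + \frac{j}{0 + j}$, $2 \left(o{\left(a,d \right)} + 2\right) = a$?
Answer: $-29$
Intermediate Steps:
$o{\left(a,d \right)} = -2 + \frac{a}{2}$
$c{\left(m \right)} = -6 + 3 m$
$S{\left(j,r \right)} = -2$ ($S{\left(j,r \right)} = -3 + \frac{j}{j} = -3 + 1 = -2$)
$u{\left(s \right)} = -27$ ($u{\left(s \right)} = 3 \left(-6 + 3 \left(-1\right)\right) = 3 \left(-6 - 3\right) = 3 \left(-9\right) = -27$)
$u{\left(55 \right)} + S{\left(62,o{\left(-1,-5 \right)} \right)} = -27 - 2 = -29$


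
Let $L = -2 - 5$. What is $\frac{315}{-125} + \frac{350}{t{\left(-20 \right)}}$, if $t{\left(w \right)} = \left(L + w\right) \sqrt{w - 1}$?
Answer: $- \frac{63}{25} + \frac{50 i \sqrt{21}}{81} \approx -2.52 + 2.8288 i$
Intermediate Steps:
$L = -7$
$t{\left(w \right)} = \sqrt{-1 + w} \left(-7 + w\right)$ ($t{\left(w \right)} = \left(-7 + w\right) \sqrt{w - 1} = \left(-7 + w\right) \sqrt{-1 + w} = \sqrt{-1 + w} \left(-7 + w\right)$)
$\frac{315}{-125} + \frac{350}{t{\left(-20 \right)}} = \frac{315}{-125} + \frac{350}{\sqrt{-1 - 20} \left(-7 - 20\right)} = 315 \left(- \frac{1}{125}\right) + \frac{350}{\sqrt{-21} \left(-27\right)} = - \frac{63}{25} + \frac{350}{i \sqrt{21} \left(-27\right)} = - \frac{63}{25} + \frac{350}{\left(-27\right) i \sqrt{21}} = - \frac{63}{25} + 350 \frac{i \sqrt{21}}{567} = - \frac{63}{25} + \frac{50 i \sqrt{21}}{81}$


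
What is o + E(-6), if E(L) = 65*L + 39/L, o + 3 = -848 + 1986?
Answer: 1477/2 ≈ 738.50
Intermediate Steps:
o = 1135 (o = -3 + (-848 + 1986) = -3 + 1138 = 1135)
E(L) = 39/L + 65*L
o + E(-6) = 1135 + (39/(-6) + 65*(-6)) = 1135 + (39*(-⅙) - 390) = 1135 + (-13/2 - 390) = 1135 - 793/2 = 1477/2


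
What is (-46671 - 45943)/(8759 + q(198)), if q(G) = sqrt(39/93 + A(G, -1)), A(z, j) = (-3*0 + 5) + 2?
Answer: -25147386806/2378322281 + 92614*sqrt(7130)/2378322281 ≈ -10.570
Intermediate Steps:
A(z, j) = 7 (A(z, j) = (0 + 5) + 2 = 5 + 2 = 7)
q(G) = sqrt(7130)/31 (q(G) = sqrt(39/93 + 7) = sqrt(39*(1/93) + 7) = sqrt(13/31 + 7) = sqrt(230/31) = sqrt(7130)/31)
(-46671 - 45943)/(8759 + q(198)) = (-46671 - 45943)/(8759 + sqrt(7130)/31) = -92614/(8759 + sqrt(7130)/31)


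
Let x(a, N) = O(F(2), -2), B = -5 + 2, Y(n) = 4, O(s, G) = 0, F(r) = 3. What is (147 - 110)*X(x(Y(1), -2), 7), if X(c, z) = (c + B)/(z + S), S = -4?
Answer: -37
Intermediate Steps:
B = -3
x(a, N) = 0
X(c, z) = (-3 + c)/(-4 + z) (X(c, z) = (c - 3)/(z - 4) = (-3 + c)/(-4 + z))
(147 - 110)*X(x(Y(1), -2), 7) = (147 - 110)*((-3 + 0)/(-4 + 7)) = 37*(-3/3) = 37*((⅓)*(-3)) = 37*(-1) = -37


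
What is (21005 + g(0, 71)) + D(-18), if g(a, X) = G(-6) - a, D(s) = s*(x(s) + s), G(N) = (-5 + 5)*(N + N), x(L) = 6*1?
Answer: 21221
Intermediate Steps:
x(L) = 6
G(N) = 0 (G(N) = 0*(2*N) = 0)
D(s) = s*(6 + s)
g(a, X) = -a (g(a, X) = 0 - a = -a)
(21005 + g(0, 71)) + D(-18) = (21005 - 1*0) - 18*(6 - 18) = (21005 + 0) - 18*(-12) = 21005 + 216 = 21221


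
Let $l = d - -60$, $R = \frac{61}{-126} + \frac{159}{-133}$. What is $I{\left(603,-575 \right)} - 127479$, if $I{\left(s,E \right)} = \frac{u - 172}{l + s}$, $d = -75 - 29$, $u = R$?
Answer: $- \frac{170598677623}{1338246} \approx -1.2748 \cdot 10^{5}$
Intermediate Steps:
$R = - \frac{4021}{2394}$ ($R = 61 \left(- \frac{1}{126}\right) + 159 \left(- \frac{1}{133}\right) = - \frac{61}{126} - \frac{159}{133} = - \frac{4021}{2394} \approx -1.6796$)
$u = - \frac{4021}{2394} \approx -1.6796$
$d = -104$ ($d = -75 - 29 = -104$)
$l = -44$ ($l = -104 - -60 = -104 + 60 = -44$)
$I{\left(s,E \right)} = - \frac{415789}{2394 \left(-44 + s\right)}$ ($I{\left(s,E \right)} = \frac{- \frac{4021}{2394} - 172}{-44 + s} = - \frac{415789}{2394 \left(-44 + s\right)}$)
$I{\left(603,-575 \right)} - 127479 = - \frac{415789}{-105336 + 2394 \cdot 603} - 127479 = - \frac{415789}{-105336 + 1443582} - 127479 = - \frac{415789}{1338246} - 127479 = - \frac{170598677623}{1338246}$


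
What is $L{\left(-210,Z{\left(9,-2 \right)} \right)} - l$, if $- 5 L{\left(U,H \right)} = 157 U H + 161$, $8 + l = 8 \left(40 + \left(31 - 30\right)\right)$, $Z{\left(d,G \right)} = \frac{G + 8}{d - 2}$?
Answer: $\frac{26499}{5} \approx 5299.8$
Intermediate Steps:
$Z{\left(d,G \right)} = \frac{8 + G}{-2 + d}$
$l = 320$ ($l = -8 + 8 \left(40 + \left(31 - 30\right)\right) = -8 + 8 \left(40 + 1\right) = -8 + 8 \cdot 41 = -8 + 328 = 320$)
$L{\left(U,H \right)} = - \frac{161}{5} - \frac{157 H U}{5}$ ($L{\left(U,H \right)} = - \frac{157 U H + 161}{5} = - \frac{157 H U + 161}{5} = - \frac{161 + 157 H U}{5} = - \frac{161}{5} - \frac{157 H U}{5}$)
$L{\left(-210,Z{\left(9,-2 \right)} \right)} - l = \left(- \frac{161}{5} - \frac{157}{5} \frac{8 - 2}{-2 + 9} \left(-210\right)\right) - 320 = \left(- \frac{161}{5} - \frac{157}{5} \cdot \frac{1}{7} \cdot 6 \left(-210\right)\right) - 320 = \left(- \frac{161}{5} - \frac{942}{35} \left(-210\right)\right) - 320 = \left(- \frac{161}{5} + 5652\right) - 320 = \frac{28099}{5} - 320 = \frac{26499}{5}$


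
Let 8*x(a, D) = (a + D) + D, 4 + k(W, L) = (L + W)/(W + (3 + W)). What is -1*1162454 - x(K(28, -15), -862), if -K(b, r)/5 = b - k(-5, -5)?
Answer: -32542143/28 ≈ -1.1622e+6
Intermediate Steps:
k(W, L) = -4 + (L + W)/(3 + 2*W) (k(W, L) = -4 + (L + W)/(W + (3 + W)) = -4 + (L + W)/(3 + 2*W))
K(b, r) = -90/7 - 5*b (K(b, r) = -5*(b - (-12 - 5 - 7*(-5))/(3 + 2*(-5))) = -5*(b - (-12 - 5 + 35)/(3 - 10)) = -5*(b - 18/(-7)) = -5*(b - (-1)*18/7) = -5*(b - 1*(-18/7)) = -5*(b + 18/7) = -5*(18/7 + b) = -90/7 - 5*b)
x(a, D) = D/4 + a/8 (x(a, D) = ((a + D) + D)/8 = ((D + a) + D)/8 = (a + 2*D)/8 = D/4 + a/8)
-1*1162454 - x(K(28, -15), -862) = -1*1162454 - ((¼)*(-862) + (-90/7 - 5*28)/8) = -1162454 - (-431/2 + (-90/7 - 140)/8) = -1162454 - (-431/2 + (⅛)*(-1070/7)) = -1162454 - (-431/2 - 535/28) = -1162454 - 1*(-6569/28) = -1162454 + 6569/28 = -32542143/28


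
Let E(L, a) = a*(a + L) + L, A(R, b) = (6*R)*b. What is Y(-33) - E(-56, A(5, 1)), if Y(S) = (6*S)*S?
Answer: 7370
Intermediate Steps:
A(R, b) = 6*R*b
Y(S) = 6*S²
E(L, a) = L + a*(L + a) (E(L, a) = a*(L + a) + L = L + a*(L + a))
Y(-33) - E(-56, A(5, 1)) = 6*(-33)² - (-56 + (6*5*1)² - 336*5) = 6*1089 - (-56 + 30² - 56*30) = 6534 - (-56 + 900 - 1680) = 6534 - 1*(-836) = 6534 + 836 = 7370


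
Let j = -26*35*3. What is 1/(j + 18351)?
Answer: 1/15621 ≈ 6.4016e-5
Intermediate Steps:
j = -2730 (j = -910*3 = -2730)
1/(j + 18351) = 1/(-2730 + 18351) = 1/15621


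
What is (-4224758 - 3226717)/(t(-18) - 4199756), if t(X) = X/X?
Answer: 1490295/839951 ≈ 1.7743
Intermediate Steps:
t(X) = 1
(-4224758 - 3226717)/(t(-18) - 4199756) = (-4224758 - 3226717)/(1 - 4199756) = -7451475/(-4199755) = -7451475*(-1/4199755) = 1490295/839951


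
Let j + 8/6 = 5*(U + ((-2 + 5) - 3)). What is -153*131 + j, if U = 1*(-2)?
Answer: -60163/3 ≈ -20054.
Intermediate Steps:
U = -2
j = -34/3 (j = -4/3 + 5*(-2 + ((-2 + 5) - 3)) = -4/3 + 5*(-2 + (3 - 3)) = -4/3 + 5*(-2 + 0) = -4/3 + 5*(-2) = -4/3 - 10 = -34/3 ≈ -11.333)
-153*131 + j = -153*131 - 34/3 = -20043 - 34/3 = -60163/3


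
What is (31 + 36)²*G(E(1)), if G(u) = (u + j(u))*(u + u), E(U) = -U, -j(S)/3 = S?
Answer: -17956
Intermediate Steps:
j(S) = -3*S
G(u) = -4*u² (G(u) = (u - 3*u)*(u + u) = (-2*u)*(2*u) = -4*u²)
(31 + 36)²*G(E(1)) = (31 + 36)²*(-4*(-1*1)²) = 67²*(-4*(-1)²) = 4489*(-4*1) = 4489*(-4) = -17956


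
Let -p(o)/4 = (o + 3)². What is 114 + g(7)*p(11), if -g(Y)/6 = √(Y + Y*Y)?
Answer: 114 + 9408*√14 ≈ 35316.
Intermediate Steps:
p(o) = -4*(3 + o)² (p(o) = -4*(o + 3)² = -4*(3 + o)²)
g(Y) = -6*√(Y + Y²) (g(Y) = -6*√(Y + Y*Y) = -6*√(Y + Y²))
114 + g(7)*p(11) = 114 + (-6*√7*√(1 + 7))*(-4*(3 + 11)²) = 114 + (-6*2*√14)*(-4*14²) = 114 + (-12*√14)*(-4*196) = 114 - 12*√14*(-784) = 114 + 9408*√14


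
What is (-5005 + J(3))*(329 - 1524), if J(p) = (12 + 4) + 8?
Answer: 5952295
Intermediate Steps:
J(p) = 24 (J(p) = 16 + 8 = 24)
(-5005 + J(3))*(329 - 1524) = (-5005 + 24)*(329 - 1524) = -4981*(-1195) = 5952295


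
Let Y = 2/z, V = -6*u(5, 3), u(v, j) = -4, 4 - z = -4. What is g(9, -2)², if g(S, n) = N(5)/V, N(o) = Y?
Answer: 1/9216 ≈ 0.00010851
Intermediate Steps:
z = 8 (z = 4 - 1*(-4) = 4 + 4 = 8)
V = 24 (V = -6*(-4) = 24)
Y = ¼ (Y = 2/8 = 2*(⅛) = ¼ ≈ 0.25000)
N(o) = ¼
g(S, n) = 1/96 (g(S, n) = (¼)/24 = (¼)*(1/24) = 1/96)
g(9, -2)² = (1/96)² = 1/9216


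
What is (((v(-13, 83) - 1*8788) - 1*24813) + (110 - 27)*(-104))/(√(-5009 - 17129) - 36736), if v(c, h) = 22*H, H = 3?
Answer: 774523456/674777917 + 42167*I*√22138/1349555834 ≈ 1.1478 + 0.0046489*I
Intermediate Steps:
v(c, h) = 66 (v(c, h) = 22*3 = 66)
(((v(-13, 83) - 1*8788) - 1*24813) + (110 - 27)*(-104))/(√(-5009 - 17129) - 36736) = (((66 - 1*8788) - 1*24813) + (110 - 27)*(-104))/(√(-5009 - 17129) - 36736) = (((66 - 8788) - 24813) + 83*(-104))/(√(-22138) - 36736) = ((-8722 - 24813) - 8632)/(I*√22138 - 36736) = (-33535 - 8632)/(-36736 + I*√22138) = -42167/(-36736 + I*√22138)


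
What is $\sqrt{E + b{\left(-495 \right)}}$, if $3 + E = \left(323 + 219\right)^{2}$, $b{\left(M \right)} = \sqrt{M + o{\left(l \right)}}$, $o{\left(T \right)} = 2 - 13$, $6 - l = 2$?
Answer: $\sqrt{293761 + i \sqrt{506}} \approx 542.0 + 0.021 i$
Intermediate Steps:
$l = 4$ ($l = 6 - 2 = 4$)
$o{\left(T \right)} = -11$
$b{\left(M \right)} = \sqrt{-11 + M}$ ($b{\left(M \right)} = \sqrt{M - 11} = \sqrt{-11 + M}$)
$E = 293761$ ($E = -3 + \left(323 + 219\right)^{2} = -3 + 542^{2} = -3 + 293764 = 293761$)
$\sqrt{E + b{\left(-495 \right)}} = \sqrt{293761 + \sqrt{-11 - 495}} = \sqrt{293761 + \sqrt{-506}} = \sqrt{293761 + i \sqrt{506}}$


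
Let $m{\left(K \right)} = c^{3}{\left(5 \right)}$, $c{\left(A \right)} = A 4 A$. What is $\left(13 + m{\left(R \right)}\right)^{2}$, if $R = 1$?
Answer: $1000026000169$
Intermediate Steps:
$c{\left(A \right)} = 4 A^{2}$ ($c{\left(A \right)} = 4 A A = 4 A^{2}$)
$m{\left(K \right)} = 1000000$ ($m{\left(K \right)} = \left(4 \cdot 5^{2}\right)^{3} = \left(4 \cdot 25\right)^{3} = 100^{3} = 1000000$)
$\left(13 + m{\left(R \right)}\right)^{2} = \left(13 + 1000000\right)^{2} = 1000013^{2} = 1000026000169$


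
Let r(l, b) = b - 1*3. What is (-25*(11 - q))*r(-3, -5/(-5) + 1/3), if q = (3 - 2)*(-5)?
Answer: 2000/3 ≈ 666.67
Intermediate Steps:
r(l, b) = -3 + b (r(l, b) = b - 3 = -3 + b)
q = -5 (q = 1*(-5) = -5)
(-25*(11 - q))*r(-3, -5/(-5) + 1/3) = (-25*(11 - 1*(-5)))*(-3 + (-5/(-5) + 1/3)) = (-25*(11 + 5))*(-3 + (-5*(-⅕) + 1*(⅓))) = (-25*16)*(-3 + (1 + ⅓)) = -400*(-3 + 4/3) = -400*(-5/3) = 2000/3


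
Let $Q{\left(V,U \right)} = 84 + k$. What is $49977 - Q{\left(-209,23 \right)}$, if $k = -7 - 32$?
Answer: $49932$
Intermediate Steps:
$k = -39$ ($k = -7 - 32 = -39$)
$Q{\left(V,U \right)} = 45$ ($Q{\left(V,U \right)} = 84 - 39 = 45$)
$49977 - Q{\left(-209,23 \right)} = 49977 - 45 = 49932$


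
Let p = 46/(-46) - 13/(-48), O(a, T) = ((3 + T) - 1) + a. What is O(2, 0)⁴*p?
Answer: -560/3 ≈ -186.67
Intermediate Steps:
O(a, T) = 2 + T + a (O(a, T) = (2 + T) + a = 2 + T + a)
p = -35/48 (p = 46*(-1/46) - 13*(-1/48) = -1 + 13/48 = -35/48 ≈ -0.72917)
O(2, 0)⁴*p = (2 + 0 + 2)⁴*(-35/48) = 4⁴*(-35/48) = 256*(-35/48) = -560/3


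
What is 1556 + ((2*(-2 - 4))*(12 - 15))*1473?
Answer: 54584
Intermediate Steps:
1556 + ((2*(-2 - 4))*(12 - 15))*1473 = 1556 + ((2*(-6))*(-3))*1473 = 1556 - 12*(-3)*1473 = 1556 + 36*1473 = 1556 + 53028 = 54584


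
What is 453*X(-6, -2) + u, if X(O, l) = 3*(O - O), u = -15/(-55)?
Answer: 3/11 ≈ 0.27273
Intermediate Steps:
u = 3/11 (u = -15*(-1/55) = 3/11 ≈ 0.27273)
X(O, l) = 0 (X(O, l) = 3*0 = 0)
453*X(-6, -2) + u = 453*0 + 3/11 = 0 + 3/11 = 3/11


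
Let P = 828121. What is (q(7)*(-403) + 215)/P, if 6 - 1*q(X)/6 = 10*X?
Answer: 154967/828121 ≈ 0.18713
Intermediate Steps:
q(X) = 36 - 60*X
(q(7)*(-403) + 215)/P = ((36 - 60*7)*(-403) + 215)/828121 = ((36 - 420)*(-403) + 215)*(1/828121) = (-384*(-403) + 215)*(1/828121) = (154752 + 215)*(1/828121) = 154967*(1/828121) = 154967/828121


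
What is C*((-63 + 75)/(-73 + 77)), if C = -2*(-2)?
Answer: 12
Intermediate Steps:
C = 4
C*((-63 + 75)/(-73 + 77)) = 4*((-63 + 75)/(-73 + 77)) = 4*(12/4) = 4*(12*(¼)) = 4*3 = 12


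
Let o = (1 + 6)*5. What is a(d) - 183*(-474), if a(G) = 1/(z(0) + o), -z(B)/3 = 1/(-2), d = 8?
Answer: 6332168/73 ≈ 86742.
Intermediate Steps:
z(B) = 3/2 (z(B) = -3/(-2) = -3*(-½) = 3/2)
o = 35 (o = 7*5 = 35)
a(G) = 2/73 (a(G) = 1/(3/2 + 35) = 1/(73/2) = 2/73)
a(d) - 183*(-474) = 2/73 - 183*(-474) = 2/73 + 86742 = 6332168/73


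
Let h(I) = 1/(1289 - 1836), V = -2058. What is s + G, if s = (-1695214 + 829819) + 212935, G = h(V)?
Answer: -356895621/547 ≈ -6.5246e+5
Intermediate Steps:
h(I) = -1/547 (h(I) = 1/(-547) = -1/547)
G = -1/547 ≈ -0.0018282
s = -652460 (s = -865395 + 212935 = -652460)
s + G = -652460 - 1/547 = -356895621/547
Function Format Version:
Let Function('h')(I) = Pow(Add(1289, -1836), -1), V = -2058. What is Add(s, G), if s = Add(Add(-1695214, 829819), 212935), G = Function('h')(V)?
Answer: Rational(-356895621, 547) ≈ -6.5246e+5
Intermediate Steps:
Function('h')(I) = Rational(-1, 547) (Function('h')(I) = Pow(-547, -1) = Rational(-1, 547))
G = Rational(-1, 547) ≈ -0.0018282
s = -652460 (s = Add(-865395, 212935) = -652460)
Add(s, G) = Add(-652460, Rational(-1, 547)) = Rational(-356895621, 547)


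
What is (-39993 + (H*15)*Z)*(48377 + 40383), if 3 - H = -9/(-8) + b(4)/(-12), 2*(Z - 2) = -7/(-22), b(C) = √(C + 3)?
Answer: -155953106295/44 + 5270125*√7/22 ≈ -3.5438e+9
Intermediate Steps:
b(C) = √(3 + C)
Z = 95/44 (Z = 2 + (-7/(-22))/2 = 2 + (-7*(-1/22))/2 = 2 + (½)*(7/22) = 2 + 7/44 = 95/44 ≈ 2.1591)
H = 15/8 + √7/12 (H = 3 - (-9/(-8) + √(3 + 4)/(-12)) = 3 - (-9*(-⅛) + √7*(-1/12)) = 3 - (9/8 - √7/12) = 3 + (-9/8 + √7/12) = 15/8 + √7/12 ≈ 2.0955)
(-39993 + (H*15)*Z)*(48377 + 40383) = (-39993 + ((15/8 + √7/12)*15)*(95/44))*(48377 + 40383) = (-39993 + (225/8 + 5*√7/4)*(95/44))*88760 = (-39993 + (21375/352 + 475*√7/176))*88760 = (-14056161/352 + 475*√7/176)*88760 = -155953106295/44 + 5270125*√7/22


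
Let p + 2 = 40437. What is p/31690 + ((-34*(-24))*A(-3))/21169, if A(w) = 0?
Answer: 8087/6338 ≈ 1.2760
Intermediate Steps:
p = 40435 (p = -2 + 40437 = 40435)
p/31690 + ((-34*(-24))*A(-3))/21169 = 40435/31690 + (-34*(-24)*0)/21169 = 40435*(1/31690) + (816*0)*(1/21169) = 8087/6338 + 0*(1/21169) = 8087/6338 + 0 = 8087/6338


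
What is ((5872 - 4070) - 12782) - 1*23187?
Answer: -34167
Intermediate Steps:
((5872 - 4070) - 12782) - 1*23187 = (1802 - 12782) - 23187 = -10980 - 23187 = -34167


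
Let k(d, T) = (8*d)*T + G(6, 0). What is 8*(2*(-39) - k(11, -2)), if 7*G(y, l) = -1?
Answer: 5496/7 ≈ 785.14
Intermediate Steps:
G(y, l) = -⅐ (G(y, l) = (⅐)*(-1) = -⅐)
k(d, T) = -⅐ + 8*T*d (k(d, T) = (8*d)*T - ⅐ = 8*T*d - ⅐ = -⅐ + 8*T*d)
8*(2*(-39) - k(11, -2)) = 8*(2*(-39) - (-⅐ + 8*(-2)*11)) = 8*(-78 - (-⅐ - 176)) = 8*(-78 - 1*(-1233/7)) = 8*(-78 + 1233/7) = 8*(687/7) = 5496/7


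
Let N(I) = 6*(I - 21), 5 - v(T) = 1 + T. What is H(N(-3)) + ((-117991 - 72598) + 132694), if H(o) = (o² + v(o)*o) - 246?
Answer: -58717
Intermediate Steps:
v(T) = 4 - T (v(T) = 5 - (1 + T) = 5 + (-1 - T) = 4 - T)
N(I) = -126 + 6*I (N(I) = 6*(-21 + I) = -126 + 6*I)
H(o) = -246 + o² + o*(4 - o) (H(o) = (o² + (4 - o)*o) - 246 = (o² + o*(4 - o)) - 246 = -246 + o² + o*(4 - o))
H(N(-3)) + ((-117991 - 72598) + 132694) = (-246 + 4*(-126 + 6*(-3))) + ((-117991 - 72598) + 132694) = (-246 + 4*(-126 - 18)) + (-190589 + 132694) = (-246 + 4*(-144)) - 57895 = (-246 - 576) - 57895 = -822 - 57895 = -58717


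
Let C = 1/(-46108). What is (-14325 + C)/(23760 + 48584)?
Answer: -660497101/3335637152 ≈ -0.19801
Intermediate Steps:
C = -1/46108 ≈ -2.1688e-5
(-14325 + C)/(23760 + 48584) = (-14325 - 1/46108)/(23760 + 48584) = -660497101/46108/72344 = -660497101/46108*1/72344 = -660497101/3335637152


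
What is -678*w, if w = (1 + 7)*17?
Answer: -92208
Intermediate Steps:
w = 136 (w = 8*17 = 136)
-678*w = -678*136 = -92208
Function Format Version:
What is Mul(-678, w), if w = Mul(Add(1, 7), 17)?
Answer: -92208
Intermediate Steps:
w = 136 (w = Mul(8, 17) = 136)
Mul(-678, w) = Mul(-678, 136) = -92208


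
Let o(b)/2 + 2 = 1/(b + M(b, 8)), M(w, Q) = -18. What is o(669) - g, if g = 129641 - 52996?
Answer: -49898497/651 ≈ -76649.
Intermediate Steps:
o(b) = -4 + 2/(-18 + b) (o(b) = -4 + 2/(b - 18) = -4 + 2/(-18 + b))
g = 76645
o(669) - g = 2*(37 - 2*669)/(-18 + 669) - 1*76645 = 2*(37 - 1338)/651 - 76645 = 2*(1/651)*(-1301) - 76645 = -2602/651 - 76645 = -49898497/651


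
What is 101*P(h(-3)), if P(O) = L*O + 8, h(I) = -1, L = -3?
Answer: 1111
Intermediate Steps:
P(O) = 8 - 3*O (P(O) = -3*O + 8 = 8 - 3*O)
101*P(h(-3)) = 101*(8 - 3*(-1)) = 101*(8 + 3) = 101*11 = 1111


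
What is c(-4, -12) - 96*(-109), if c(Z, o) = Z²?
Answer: 10480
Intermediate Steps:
c(-4, -12) - 96*(-109) = (-4)² - 96*(-109) = 16 + 10464 = 10480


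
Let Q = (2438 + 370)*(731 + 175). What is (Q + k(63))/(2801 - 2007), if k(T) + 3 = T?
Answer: 1272054/397 ≈ 3204.2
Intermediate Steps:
Q = 2544048 (Q = 2808*906 = 2544048)
k(T) = -3 + T
(Q + k(63))/(2801 - 2007) = (2544048 + (-3 + 63))/(2801 - 2007) = (2544048 + 60)/794 = 2544108*(1/794) = 1272054/397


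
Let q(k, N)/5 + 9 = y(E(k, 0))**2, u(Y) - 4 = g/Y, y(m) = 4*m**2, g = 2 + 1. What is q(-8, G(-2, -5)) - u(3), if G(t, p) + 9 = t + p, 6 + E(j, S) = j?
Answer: 3073230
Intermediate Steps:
g = 3
E(j, S) = -6 + j
G(t, p) = -9 + p + t (G(t, p) = -9 + (t + p) = -9 + (p + t) = -9 + p + t)
u(Y) = 4 + 3/Y
q(k, N) = -45 + 80*(-6 + k)**4 (q(k, N) = -45 + 5*(4*(-6 + k)**2)**2 = -45 + 5*(16*(-6 + k)**4) = -45 + 80*(-6 + k)**4)
q(-8, G(-2, -5)) - u(3) = (-45 + 80*(-6 - 8)**4) - (4 + 3/3) = (-45 + 80*(-14)**4) - (4 + 3*(1/3)) = (-45 + 80*38416) - (4 + 1) = (-45 + 3073280) - 1*5 = 3073235 - 5 = 3073230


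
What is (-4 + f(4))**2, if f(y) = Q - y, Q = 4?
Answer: 16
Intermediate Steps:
f(y) = 4 - y
(-4 + f(4))**2 = (-4 + (4 - 1*4))**2 = (-4 + (4 - 4))**2 = (-4 + 0)**2 = (-4)**2 = 16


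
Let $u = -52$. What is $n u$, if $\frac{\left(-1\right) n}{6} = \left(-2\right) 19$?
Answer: $-11856$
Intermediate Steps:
$n = 228$ ($n = - 6 \left(\left(-2\right) 19\right) = \left(-6\right) \left(-38\right) = 228$)
$n u = 228 \left(-52\right) = -11856$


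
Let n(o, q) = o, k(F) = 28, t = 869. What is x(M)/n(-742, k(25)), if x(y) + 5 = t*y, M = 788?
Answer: -684767/742 ≈ -922.87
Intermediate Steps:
x(y) = -5 + 869*y
x(M)/n(-742, k(25)) = (-5 + 869*788)/(-742) = (-5 + 684772)*(-1/742) = 684767*(-1/742) = -684767/742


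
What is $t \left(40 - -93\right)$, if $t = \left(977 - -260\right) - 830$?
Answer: $54131$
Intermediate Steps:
$t = 407$ ($t = \left(977 + 260\right) - 830 = 1237 - 830 = 407$)
$t \left(40 - -93\right) = 407 \left(40 - -93\right) = 407 \left(40 + 93\right) = 407 \cdot 133 = 54131$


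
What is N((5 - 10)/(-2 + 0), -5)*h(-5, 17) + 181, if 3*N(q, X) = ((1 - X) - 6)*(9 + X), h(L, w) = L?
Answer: 181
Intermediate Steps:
N(q, X) = (-5 - X)*(9 + X)/3 (N(q, X) = (((1 - X) - 6)*(9 + X))/3 = ((-5 - X)*(9 + X))/3 = (-5 - X)*(9 + X)/3)
N((5 - 10)/(-2 + 0), -5)*h(-5, 17) + 181 = (-15 - 14/3*(-5) - ⅓*(-5)²)*(-5) + 181 = (-15 + 70/3 - ⅓*25)*(-5) + 181 = (-15 + 70/3 - 25/3)*(-5) + 181 = 0*(-5) + 181 = 0 + 181 = 181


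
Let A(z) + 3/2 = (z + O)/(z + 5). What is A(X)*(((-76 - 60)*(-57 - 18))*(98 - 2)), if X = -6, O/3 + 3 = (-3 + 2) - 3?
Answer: 24969600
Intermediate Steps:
O = -21 (O = -9 + 3*((-3 + 2) - 3) = -9 + 3*(-1 - 3) = -9 + 3*(-4) = -9 - 12 = -21)
A(z) = -3/2 + (-21 + z)/(5 + z) (A(z) = -3/2 + (z - 21)/(z + 5) = -3/2 + (-21 + z)/(5 + z))
A(X)*(((-76 - 60)*(-57 - 18))*(98 - 2)) = ((-57 - 1*(-6))/(2*(5 - 6)))*(((-76 - 60)*(-57 - 18))*(98 - 2)) = ((½)*(-57 + 6)/(-1))*(-136*(-75)*96) = ((½)*(-1)*(-51))*(10200*96) = (51/2)*979200 = 24969600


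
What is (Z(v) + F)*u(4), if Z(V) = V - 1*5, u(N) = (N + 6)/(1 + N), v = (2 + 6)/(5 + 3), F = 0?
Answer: -8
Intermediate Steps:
v = 1 (v = 8/8 = 8*(⅛) = 1)
u(N) = (6 + N)/(1 + N)
Z(V) = -5 + V (Z(V) = V - 5 = -5 + V)
(Z(v) + F)*u(4) = ((-5 + 1) + 0)*((6 + 4)/(1 + 4)) = (-4 + 0)*(10/5) = -4*10/5 = -4*2 = -8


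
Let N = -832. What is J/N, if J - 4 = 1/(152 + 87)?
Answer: -957/198848 ≈ -0.0048127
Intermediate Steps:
J = 957/239 (J = 4 + 1/(152 + 87) = 4 + 1/239 = 957/239 ≈ 4.0042)
J/N = (957/239)/(-832) = (957/239)*(-1/832) = -957/198848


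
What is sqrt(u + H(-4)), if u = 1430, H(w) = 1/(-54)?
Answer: sqrt(463314)/18 ≈ 37.815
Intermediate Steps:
H(w) = -1/54
sqrt(u + H(-4)) = sqrt(1430 - 1/54) = sqrt(77219/54) = sqrt(463314)/18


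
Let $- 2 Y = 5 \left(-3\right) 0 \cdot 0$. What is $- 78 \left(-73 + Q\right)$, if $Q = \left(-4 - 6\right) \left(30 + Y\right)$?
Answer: $29094$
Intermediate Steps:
$Y = 0$ ($Y = - \frac{5 \left(-3\right) 0 \cdot 0}{2} = - \frac{\left(-15\right) 0 \cdot 0}{2} = - \frac{0 \cdot 0}{2} = \left(- \frac{1}{2}\right) 0 = 0$)
$Q = -300$ ($Q = \left(-4 - 6\right) \left(30 + 0\right) = \left(-10\right) 30 = -300$)
$- 78 \left(-73 + Q\right) = - 78 \left(-73 - 300\right) = \left(-78\right) \left(-373\right) = 29094$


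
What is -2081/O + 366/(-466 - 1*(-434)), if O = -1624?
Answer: -32987/3248 ≈ -10.156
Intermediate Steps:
-2081/O + 366/(-466 - 1*(-434)) = -2081/(-1624) + 366/(-466 - 1*(-434)) = -2081*(-1/1624) + 366/(-466 + 434) = 2081/1624 + 366/(-32) = 2081/1624 + 366*(-1/32) = 2081/1624 - 183/16 = -32987/3248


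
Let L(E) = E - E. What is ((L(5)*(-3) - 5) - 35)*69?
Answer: -2760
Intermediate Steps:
L(E) = 0
((L(5)*(-3) - 5) - 35)*69 = ((0*(-3) - 5) - 35)*69 = ((0 - 5) - 35)*69 = (-5 - 35)*69 = -40*69 = -2760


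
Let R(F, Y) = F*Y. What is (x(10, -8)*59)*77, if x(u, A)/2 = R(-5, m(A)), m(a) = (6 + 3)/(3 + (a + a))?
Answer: 408870/13 ≈ 31452.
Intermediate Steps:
m(a) = 9/(3 + 2*a)
x(u, A) = -90/(3 + 2*A) (x(u, A) = 2*(-45/(3 + 2*A)) = -90/(3 + 2*A))
(x(10, -8)*59)*77 = (-90/(3 + 2*(-8))*59)*77 = (-90/(3 - 16)*59)*77 = (-90/(-13)*59)*77 = (-90*(-1/13)*59)*77 = ((90/13)*59)*77 = (5310/13)*77 = 408870/13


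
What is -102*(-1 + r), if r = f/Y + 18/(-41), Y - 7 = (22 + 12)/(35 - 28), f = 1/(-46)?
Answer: 11502999/78269 ≈ 146.97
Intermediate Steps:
f = -1/46 ≈ -0.021739
Y = 83/7 (Y = 7 + (22 + 12)/(35 - 28) = 7 + 34/7 = 83/7 ≈ 11.857)
r = -69011/156538 (r = -1/(46*83/7) + 18/(-41) = -1/46*7/83 + 18*(-1/41) = -7/3818 - 18/41 = -69011/156538 ≈ -0.44086)
-102*(-1 + r) = -102*(-1 - 69011/156538) = -102*(-225549/156538) = 11502999/78269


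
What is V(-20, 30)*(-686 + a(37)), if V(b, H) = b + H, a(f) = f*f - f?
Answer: 6460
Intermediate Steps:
a(f) = f² - f
V(b, H) = H + b
V(-20, 30)*(-686 + a(37)) = (30 - 20)*(-686 + 37*(-1 + 37)) = 10*(-686 + 37*36) = 10*(-686 + 1332) = 10*646 = 6460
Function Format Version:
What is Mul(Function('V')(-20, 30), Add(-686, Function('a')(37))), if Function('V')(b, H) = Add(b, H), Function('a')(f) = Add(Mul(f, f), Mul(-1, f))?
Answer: 6460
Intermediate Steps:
Function('a')(f) = Add(Pow(f, 2), Mul(-1, f))
Function('V')(b, H) = Add(H, b)
Mul(Function('V')(-20, 30), Add(-686, Function('a')(37))) = Mul(Add(30, -20), Add(-686, Mul(37, Add(-1, 37)))) = Mul(10, Add(-686, Mul(37, 36))) = Mul(10, Add(-686, 1332)) = Mul(10, 646) = 6460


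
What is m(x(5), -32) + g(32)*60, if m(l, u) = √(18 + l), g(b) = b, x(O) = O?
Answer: 1920 + √23 ≈ 1924.8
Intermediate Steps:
m(x(5), -32) + g(32)*60 = √(18 + 5) + 32*60 = √23 + 1920 = 1920 + √23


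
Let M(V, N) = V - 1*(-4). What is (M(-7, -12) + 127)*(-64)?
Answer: -7936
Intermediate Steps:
M(V, N) = 4 + V (M(V, N) = V + 4 = 4 + V)
(M(-7, -12) + 127)*(-64) = ((4 - 7) + 127)*(-64) = (-3 + 127)*(-64) = 124*(-64) = -7936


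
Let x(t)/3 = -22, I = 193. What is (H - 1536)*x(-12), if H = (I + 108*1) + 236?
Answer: 65934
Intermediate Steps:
x(t) = -66 (x(t) = 3*(-22) = -66)
H = 537 (H = (193 + 108*1) + 236 = (193 + 108) + 236 = 301 + 236 = 537)
(H - 1536)*x(-12) = (537 - 1536)*(-66) = -999*(-66) = 65934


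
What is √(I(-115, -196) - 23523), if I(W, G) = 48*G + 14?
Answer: I*√32917 ≈ 181.43*I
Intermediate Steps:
I(W, G) = 14 + 48*G
√(I(-115, -196) - 23523) = √((14 + 48*(-196)) - 23523) = √((14 - 9408) - 23523) = √(-9394 - 23523) = √(-32917) = I*√32917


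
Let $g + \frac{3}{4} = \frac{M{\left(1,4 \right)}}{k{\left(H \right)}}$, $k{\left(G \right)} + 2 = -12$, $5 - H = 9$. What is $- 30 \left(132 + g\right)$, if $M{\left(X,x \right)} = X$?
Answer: $- \frac{55095}{14} \approx -3935.4$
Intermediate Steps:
$H = -4$ ($H = 5 - 9 = -4$)
$k{\left(G \right)} = -14$ ($k{\left(G \right)} = -2 - 12 = -14$)
$g = - \frac{23}{28}$ ($g = - \frac{3}{4} + 1 \frac{1}{-14} = - \frac{3}{4} + 1 \left(- \frac{1}{14}\right) = - \frac{3}{4} - \frac{1}{14} = - \frac{23}{28} \approx -0.82143$)
$- 30 \left(132 + g\right) = - 30 \left(132 - \frac{23}{28}\right) = \left(-30\right) \frac{3673}{28} = - \frac{55095}{14}$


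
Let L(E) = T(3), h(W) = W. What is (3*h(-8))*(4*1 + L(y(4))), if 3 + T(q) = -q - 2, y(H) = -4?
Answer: 96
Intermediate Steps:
T(q) = -5 - q (T(q) = -3 + (-q - 2) = -3 + (-2 - q) = -5 - q)
L(E) = -8 (L(E) = -5 - 1*3 = -5 - 3 = -8)
(3*h(-8))*(4*1 + L(y(4))) = (3*(-8))*(4*1 - 8) = -24*(4 - 8) = -24*(-4) = 96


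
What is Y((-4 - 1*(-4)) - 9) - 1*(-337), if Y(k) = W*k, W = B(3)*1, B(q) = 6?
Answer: 283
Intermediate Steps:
W = 6 (W = 6*1 = 6)
Y(k) = 6*k
Y((-4 - 1*(-4)) - 9) - 1*(-337) = 6*((-4 - 1*(-4)) - 9) - 1*(-337) = 6*((-4 + 4) - 9) + 337 = 6*(0 - 9) + 337 = 6*(-9) + 337 = -54 + 337 = 283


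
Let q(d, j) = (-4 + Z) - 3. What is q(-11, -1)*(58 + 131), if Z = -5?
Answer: -2268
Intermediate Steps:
q(d, j) = -12 (q(d, j) = (-4 - 5) - 3 = -9 - 3 = -12)
q(-11, -1)*(58 + 131) = -12*(58 + 131) = -12*189 = -2268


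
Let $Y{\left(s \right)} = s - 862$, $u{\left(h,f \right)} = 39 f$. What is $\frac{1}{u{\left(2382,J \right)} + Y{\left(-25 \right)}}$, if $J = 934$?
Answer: $\frac{1}{35539} \approx 2.8138 \cdot 10^{-5}$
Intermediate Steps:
$Y{\left(s \right)} = -862 + s$
$\frac{1}{u{\left(2382,J \right)} + Y{\left(-25 \right)}} = \frac{1}{39 \cdot 934 - 887} = \frac{1}{36426 - 887} = \frac{1}{35539}$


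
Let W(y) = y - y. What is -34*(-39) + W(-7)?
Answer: 1326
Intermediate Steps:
W(y) = 0
-34*(-39) + W(-7) = -34*(-39) + 0 = 1326 + 0 = 1326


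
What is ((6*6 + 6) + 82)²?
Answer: 15376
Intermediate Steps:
((6*6 + 6) + 82)² = ((36 + 6) + 82)² = (42 + 82)² = 124² = 15376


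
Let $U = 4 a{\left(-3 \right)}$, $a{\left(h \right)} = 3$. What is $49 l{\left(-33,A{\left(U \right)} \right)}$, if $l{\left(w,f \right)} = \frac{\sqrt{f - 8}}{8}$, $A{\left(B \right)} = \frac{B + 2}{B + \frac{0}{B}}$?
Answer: $\frac{49 i \sqrt{246}}{48} \approx 16.011 i$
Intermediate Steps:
$U = 12$ ($U = 4 \cdot 3 = 12$)
$A{\left(B \right)} = \frac{2 + B}{B}$ ($A{\left(B \right)} = \frac{2 + B}{B + 0} = \frac{2 + B}{B}$)
$l{\left(w,f \right)} = \frac{\sqrt{-8 + f}}{8}$ ($l{\left(w,f \right)} = \sqrt{-8 + f} \frac{1}{8} = \frac{\sqrt{-8 + f}}{8}$)
$49 l{\left(-33,A{\left(U \right)} \right)} = 49 \frac{\sqrt{-8 + \frac{2 + 12}{12}}}{8} = 49 \frac{\sqrt{-8 + \frac{1}{12} \cdot 14}}{8} = 49 \frac{\sqrt{-8 + \frac{7}{6}}}{8} = 49 \frac{\sqrt{- \frac{41}{6}}}{8} = 49 \frac{\frac{1}{6} i \sqrt{246}}{8} = 49 \frac{i \sqrt{246}}{48} = \frac{49 i \sqrt{246}}{48}$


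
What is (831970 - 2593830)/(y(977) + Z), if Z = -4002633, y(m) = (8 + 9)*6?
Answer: 1761860/4002531 ≈ 0.44019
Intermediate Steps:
y(m) = 102 (y(m) = 17*6 = 102)
(831970 - 2593830)/(y(977) + Z) = (831970 - 2593830)/(102 - 4002633) = -1761860/(-4002531) = -1761860*(-1/4002531) = 1761860/4002531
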